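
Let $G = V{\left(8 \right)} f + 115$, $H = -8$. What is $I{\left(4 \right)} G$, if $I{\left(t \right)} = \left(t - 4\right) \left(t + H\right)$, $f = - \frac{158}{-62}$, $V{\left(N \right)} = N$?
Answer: $0$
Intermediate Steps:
$f = \frac{79}{31}$ ($f = \left(-158\right) \left(- \frac{1}{62}\right) = \frac{79}{31} \approx 2.5484$)
$I{\left(t \right)} = \left(-8 + t\right) \left(-4 + t\right)$ ($I{\left(t \right)} = \left(t - 4\right) \left(t - 8\right) = \left(-4 + t\right) \left(-8 + t\right) = \left(-8 + t\right) \left(-4 + t\right)$)
$G = \frac{4197}{31}$ ($G = 8 \cdot \frac{79}{31} + 115 = \frac{632}{31} + 115 = \frac{4197}{31} \approx 135.39$)
$I{\left(4 \right)} G = \left(32 + 4^{2} - 48\right) \frac{4197}{31} = \left(32 + 16 - 48\right) \frac{4197}{31} = 0 \cdot \frac{4197}{31} = 0$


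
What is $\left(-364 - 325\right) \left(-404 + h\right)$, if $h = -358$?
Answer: $525018$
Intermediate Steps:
$\left(-364 - 325\right) \left(-404 + h\right) = \left(-364 - 325\right) \left(-404 - 358\right) = \left(-689\right) \left(-762\right) = 525018$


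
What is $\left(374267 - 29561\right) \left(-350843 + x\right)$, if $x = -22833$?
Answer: $-128808359256$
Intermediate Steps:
$\left(374267 - 29561\right) \left(-350843 + x\right) = \left(374267 - 29561\right) \left(-350843 - 22833\right) = 344706 \left(-373676\right) = -128808359256$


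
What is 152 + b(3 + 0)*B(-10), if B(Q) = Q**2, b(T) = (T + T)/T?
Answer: 352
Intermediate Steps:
b(T) = 2 (b(T) = (2*T)/T = 2)
152 + b(3 + 0)*B(-10) = 152 + 2*(-10)**2 = 152 + 2*100 = 152 + 200 = 352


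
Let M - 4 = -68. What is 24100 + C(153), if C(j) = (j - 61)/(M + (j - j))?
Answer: 385577/16 ≈ 24099.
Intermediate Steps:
M = -64 (M = 4 - 68 = -64)
C(j) = 61/64 - j/64 (C(j) = (j - 61)/(-64 + (j - j)) = (-61 + j)/(-64 + 0) = (-61 + j)/(-64) = (-61 + j)*(-1/64) = 61/64 - j/64)
24100 + C(153) = 24100 + (61/64 - 1/64*153) = 24100 + (61/64 - 153/64) = 24100 - 23/16 = 385577/16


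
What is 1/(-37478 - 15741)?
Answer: -1/53219 ≈ -1.8790e-5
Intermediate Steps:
1/(-37478 - 15741) = 1/(-53219) = -1/53219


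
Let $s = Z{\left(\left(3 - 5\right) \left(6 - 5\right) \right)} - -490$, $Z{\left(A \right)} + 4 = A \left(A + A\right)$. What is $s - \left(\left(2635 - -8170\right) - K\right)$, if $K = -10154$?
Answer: $-20465$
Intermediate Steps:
$Z{\left(A \right)} = -4 + 2 A^{2}$ ($Z{\left(A \right)} = -4 + A \left(A + A\right) = -4 + A 2 A = -4 + 2 A^{2}$)
$s = 494$ ($s = \left(-4 + 2 \left(\left(3 - 5\right) \left(6 - 5\right)\right)^{2}\right) - -490 = \left(-4 + 2 \left(\left(-2\right) 1\right)^{2}\right) + 490 = \left(-4 + 2 \left(-2\right)^{2}\right) + 490 = \left(-4 + 2 \cdot 4\right) + 490 = \left(-4 + 8\right) + 490 = 4 + 490 = 494$)
$s - \left(\left(2635 - -8170\right) - K\right) = 494 - \left(\left(2635 - -8170\right) - -10154\right) = 494 - \left(\left(2635 + 8170\right) + 10154\right) = 494 - \left(10805 + 10154\right) = 494 - 20959 = -20465$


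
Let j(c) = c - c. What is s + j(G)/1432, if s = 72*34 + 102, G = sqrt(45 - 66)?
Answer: 2550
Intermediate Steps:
G = I*sqrt(21) (G = sqrt(-21) = I*sqrt(21) ≈ 4.5826*I)
j(c) = 0
s = 2550 (s = 2448 + 102 = 2550)
s + j(G)/1432 = 2550 + 0/1432 = 2550 + 0*(1/1432) = 2550 + 0 = 2550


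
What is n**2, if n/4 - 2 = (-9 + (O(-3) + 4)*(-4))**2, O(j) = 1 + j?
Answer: 1354896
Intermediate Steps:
n = 1164 (n = 8 + 4*(-9 + ((1 - 3) + 4)*(-4))**2 = 8 + 4*(-9 + (-2 + 4)*(-4))**2 = 8 + 4*(-9 + 2*(-4))**2 = 8 + 4*(-9 - 8)**2 = 8 + 4*(-17)**2 = 8 + 4*289 = 8 + 1156 = 1164)
n**2 = 1164**2 = 1354896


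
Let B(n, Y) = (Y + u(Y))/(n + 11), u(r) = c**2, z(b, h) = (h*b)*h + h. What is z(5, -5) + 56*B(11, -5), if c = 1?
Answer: 1208/11 ≈ 109.82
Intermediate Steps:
z(b, h) = h + b*h**2 (z(b, h) = (b*h)*h + h = b*h**2 + h = h + b*h**2)
u(r) = 1 (u(r) = 1**2 = 1)
B(n, Y) = (1 + Y)/(11 + n) (B(n, Y) = (Y + 1)/(n + 11) = (1 + Y)/(11 + n))
z(5, -5) + 56*B(11, -5) = -5*(1 + 5*(-5)) + 56*((1 - 5)/(11 + 11)) = -5*(1 - 25) + 56*(-4/22) = -5*(-24) + 56*((1/22)*(-4)) = 120 + 56*(-2/11) = 120 - 112/11 = 1208/11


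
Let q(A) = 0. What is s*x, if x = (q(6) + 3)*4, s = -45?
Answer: -540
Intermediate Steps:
x = 12 (x = (0 + 3)*4 = 3*4 = 12)
s*x = -45*12 = -540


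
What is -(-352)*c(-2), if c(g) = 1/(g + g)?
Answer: -88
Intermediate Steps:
c(g) = 1/(2*g)
-(-352)*c(-2) = -(-352)*(½)/(-2) = -(-352)*(½)*(-½) = -(-352)*(-1)/4 = -44*2 = -88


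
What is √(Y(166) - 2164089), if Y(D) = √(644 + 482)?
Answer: √(-2164089 + √1126) ≈ 1471.1*I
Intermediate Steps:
Y(D) = √1126
√(Y(166) - 2164089) = √(√1126 - 2164089) = √(-2164089 + √1126)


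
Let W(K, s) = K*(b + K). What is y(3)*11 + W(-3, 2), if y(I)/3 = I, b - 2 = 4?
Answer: 90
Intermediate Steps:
b = 6 (b = 2 + 4 = 6)
y(I) = 3*I
W(K, s) = K*(6 + K)
y(3)*11 + W(-3, 2) = (3*3)*11 - 3*(6 - 3) = 9*11 - 3*3 = 99 - 9 = 90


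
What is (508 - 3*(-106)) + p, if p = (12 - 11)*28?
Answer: 854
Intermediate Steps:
p = 28 (p = 1*28 = 28)
(508 - 3*(-106)) + p = (508 - 3*(-106)) + 28 = (508 + 318) + 28 = 826 + 28 = 854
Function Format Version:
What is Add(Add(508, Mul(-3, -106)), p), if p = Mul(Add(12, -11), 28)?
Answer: 854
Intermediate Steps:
p = 28 (p = Mul(1, 28) = 28)
Add(Add(508, Mul(-3, -106)), p) = Add(Add(508, Mul(-3, -106)), 28) = Add(Add(508, 318), 28) = Add(826, 28) = 854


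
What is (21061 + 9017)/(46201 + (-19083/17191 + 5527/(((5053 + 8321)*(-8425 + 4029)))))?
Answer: 30399686010589392/46694000436041375 ≈ 0.65104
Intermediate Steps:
(21061 + 9017)/(46201 + (-19083/17191 + 5527/(((5053 + 8321)*(-8425 + 4029))))) = 30078/(46201 + (-19083*1/17191 + 5527/((13374*(-4396))))) = 30078/(46201 + (-19083/17191 + 5527/(-58792104))) = 30078/(46201 + (-19083/17191 + 5527*(-1/58792104))) = 30078/(46201 + (-19083/17191 - 5527/58792104)) = 30078/(46201 - 1122024735289/1010695059864) = 30078/(46694000436041375/1010695059864) = 30078*(1010695059864/46694000436041375) = 30399686010589392/46694000436041375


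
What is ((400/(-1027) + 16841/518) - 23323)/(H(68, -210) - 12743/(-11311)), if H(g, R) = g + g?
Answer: -140148051602981/825131033454 ≈ -169.85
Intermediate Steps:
H(g, R) = 2*g
((400/(-1027) + 16841/518) - 23323)/(H(68, -210) - 12743/(-11311)) = ((400/(-1027) + 16841/518) - 23323)/(2*68 - 12743/(-11311)) = ((400*(-1/1027) + 16841*(1/518)) - 23323)/(136 - 12743*(-1/11311)) = ((-400/1027 + 16841/518) - 23323)/(136 + 12743/11311) = (17088507/531986 - 23323)/(1551039/11311) = -12390420971/531986*11311/1551039 = -140148051602981/825131033454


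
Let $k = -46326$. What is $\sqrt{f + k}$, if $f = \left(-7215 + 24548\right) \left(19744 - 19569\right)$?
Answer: $\sqrt{2986949} \approx 1728.3$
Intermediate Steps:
$f = 3033275$ ($f = 17333 \cdot 175 = 3033275$)
$\sqrt{f + k} = \sqrt{3033275 - 46326} = \sqrt{2986949}$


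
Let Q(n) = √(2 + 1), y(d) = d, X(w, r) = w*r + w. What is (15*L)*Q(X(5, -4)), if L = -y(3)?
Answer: -45*√3 ≈ -77.942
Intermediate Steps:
X(w, r) = w + r*w (X(w, r) = r*w + w = w + r*w)
L = -3 (L = -1*3 = -3)
Q(n) = √3
(15*L)*Q(X(5, -4)) = (15*(-3))*√3 = -45*√3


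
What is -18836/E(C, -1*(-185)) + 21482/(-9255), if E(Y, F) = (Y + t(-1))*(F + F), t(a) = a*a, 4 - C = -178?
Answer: -10859156/4177707 ≈ -2.5993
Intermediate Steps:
C = 182 (C = 4 - 1*(-178) = 4 + 178 = 182)
t(a) = a²
E(Y, F) = 2*F*(1 + Y) (E(Y, F) = (Y + (-1)²)*(F + F) = (Y + 1)*(2*F) = (1 + Y)*(2*F) = 2*F*(1 + Y))
-18836/E(C, -1*(-185)) + 21482/(-9255) = -18836*1/(370*(1 + 182)) + 21482/(-9255) = -18836/(2*185*183) + 21482*(-1/9255) = -18836/67710 - 21482/9255 = -18836*1/67710 - 21482/9255 = -9418/33855 - 21482/9255 = -10859156/4177707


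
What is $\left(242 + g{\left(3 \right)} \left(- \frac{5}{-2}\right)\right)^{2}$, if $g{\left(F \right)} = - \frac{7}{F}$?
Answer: $\frac{2007889}{36} \approx 55775.0$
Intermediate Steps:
$\left(242 + g{\left(3 \right)} \left(- \frac{5}{-2}\right)\right)^{2} = \left(242 + - \frac{7}{3} \left(- \frac{5}{-2}\right)\right)^{2} = \left(242 + \left(-7\right) \frac{1}{3} \left(\left(-5\right) \left(- \frac{1}{2}\right)\right)\right)^{2} = \left(242 - \frac{35}{6}\right)^{2} = \left(\frac{1417}{6}\right)^{2} = \frac{2007889}{36}$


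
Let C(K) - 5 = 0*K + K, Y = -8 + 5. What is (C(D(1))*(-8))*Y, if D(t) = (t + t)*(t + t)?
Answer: 216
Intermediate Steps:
Y = -3
D(t) = 4*t² (D(t) = (2*t)*(2*t) = 4*t²)
C(K) = 5 + K (C(K) = 5 + (0*K + K) = 5 + (0 + K) = 5 + K)
(C(D(1))*(-8))*Y = ((5 + 4*1²)*(-8))*(-3) = ((5 + 4*1)*(-8))*(-3) = ((5 + 4)*(-8))*(-3) = (9*(-8))*(-3) = -72*(-3) = 216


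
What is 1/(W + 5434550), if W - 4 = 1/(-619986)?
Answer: 619986/3369347396243 ≈ 1.8401e-7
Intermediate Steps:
W = 2479943/619986 (W = 4 + 1/(-619986) = 4 - 1/619986 = 2479943/619986 ≈ 4.0000)
1/(W + 5434550) = 1/(2479943/619986 + 5434550) = 1/(3369347396243/619986) = 619986/3369347396243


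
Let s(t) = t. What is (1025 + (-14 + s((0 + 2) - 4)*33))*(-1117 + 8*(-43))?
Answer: -1380645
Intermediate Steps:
(1025 + (-14 + s((0 + 2) - 4)*33))*(-1117 + 8*(-43)) = (1025 + (-14 + ((0 + 2) - 4)*33))*(-1117 + 8*(-43)) = (1025 + (-14 + (2 - 4)*33))*(-1117 - 344) = (1025 + (-14 - 2*33))*(-1461) = (1025 + (-14 - 66))*(-1461) = (1025 - 80)*(-1461) = 945*(-1461) = -1380645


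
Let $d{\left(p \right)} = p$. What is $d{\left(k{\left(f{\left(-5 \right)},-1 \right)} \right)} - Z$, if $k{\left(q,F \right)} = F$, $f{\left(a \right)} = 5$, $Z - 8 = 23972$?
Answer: $-23981$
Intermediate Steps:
$Z = 23980$ ($Z = 8 + 23972 = 23980$)
$d{\left(k{\left(f{\left(-5 \right)},-1 \right)} \right)} - Z = -1 - 23980 = -23981$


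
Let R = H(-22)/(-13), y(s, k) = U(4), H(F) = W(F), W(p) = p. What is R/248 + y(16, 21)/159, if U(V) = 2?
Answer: 4973/256308 ≈ 0.019402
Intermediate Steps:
H(F) = F
y(s, k) = 2
R = 22/13 (R = -22/(-13) = -22*(-1/13) = 22/13 ≈ 1.6923)
R/248 + y(16, 21)/159 = (22/13)/248 + 2/159 = (22/13)*(1/248) + 2*(1/159) = 11/1612 + 2/159 = 4973/256308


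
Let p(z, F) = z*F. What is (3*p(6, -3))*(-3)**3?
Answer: 1458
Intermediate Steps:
p(z, F) = F*z
(3*p(6, -3))*(-3)**3 = (3*(-3*6))*(-3)**3 = (3*(-18))*(-27) = -54*(-27) = 1458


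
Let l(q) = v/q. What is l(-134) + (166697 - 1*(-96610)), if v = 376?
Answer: 17641381/67 ≈ 2.6330e+5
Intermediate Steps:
l(q) = 376/q
l(-134) + (166697 - 1*(-96610)) = 376/(-134) + (166697 - 1*(-96610)) = 376*(-1/134) + (166697 + 96610) = -188/67 + 263307 = 17641381/67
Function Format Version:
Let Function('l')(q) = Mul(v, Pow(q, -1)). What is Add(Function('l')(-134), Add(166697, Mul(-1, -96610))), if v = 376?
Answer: Rational(17641381, 67) ≈ 2.6330e+5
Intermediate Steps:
Function('l')(q) = Mul(376, Pow(q, -1))
Add(Function('l')(-134), Add(166697, Mul(-1, -96610))) = Add(Mul(376, Pow(-134, -1)), Add(166697, Mul(-1, -96610))) = Add(Mul(376, Rational(-1, 134)), Add(166697, 96610)) = Add(Rational(-188, 67), 263307) = Rational(17641381, 67)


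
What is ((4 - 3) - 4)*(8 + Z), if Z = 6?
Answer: -42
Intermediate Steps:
((4 - 3) - 4)*(8 + Z) = ((4 - 3) - 4)*(8 + 6) = (1 - 4)*14 = -3*14 = -42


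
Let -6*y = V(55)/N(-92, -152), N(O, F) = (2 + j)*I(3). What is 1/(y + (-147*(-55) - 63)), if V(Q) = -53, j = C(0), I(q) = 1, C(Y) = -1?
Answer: 6/48185 ≈ 0.00012452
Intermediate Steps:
j = -1
N(O, F) = 1 (N(O, F) = (2 - 1)*1 = 1*1 = 1)
y = 53/6 (y = -(-53)/(6*1) = -(-53)/6 = -1/6*(-53) = 53/6 ≈ 8.8333)
1/(y + (-147*(-55) - 63)) = 1/(53/6 + (-147*(-55) - 63)) = 1/(53/6 + (8085 - 63)) = 1/(53/6 + 8022) = 1/(48185/6) = 6/48185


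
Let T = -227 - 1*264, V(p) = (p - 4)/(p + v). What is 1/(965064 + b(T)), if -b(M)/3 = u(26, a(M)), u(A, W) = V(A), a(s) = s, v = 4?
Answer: 5/4825309 ≈ 1.0362e-6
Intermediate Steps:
V(p) = (-4 + p)/(4 + p) (V(p) = (p - 4)/(p + 4) = (-4 + p)/(4 + p))
T = -491 (T = -227 - 264 = -491)
u(A, W) = (-4 + A)/(4 + A)
b(M) = -11/5 (b(M) = -3*(-4 + 26)/(4 + 26) = -3*22/30 = -22/10 = -3*11/15 = -11/5)
1/(965064 + b(T)) = 1/(965064 - 11/5) = 1/(4825309/5) = 5/4825309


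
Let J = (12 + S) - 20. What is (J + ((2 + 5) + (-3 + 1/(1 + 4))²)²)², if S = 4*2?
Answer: 18945044881/390625 ≈ 48499.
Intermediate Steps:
S = 8
J = 0 (J = (12 + 8) - 20 = 20 - 20 = 0)
(J + ((2 + 5) + (-3 + 1/(1 + 4))²)²)² = (0 + ((2 + 5) + (-3 + 1/(1 + 4))²)²)² = (0 + (7 + (-3 + 1/5)²)²)² = (0 + (7 + (-3 + ⅕)²)²)² = (0 + (7 + (-14/5)²)²)² = (0 + (7 + 196/25)²)² = (0 + (371/25)²)² = (0 + 137641/625)² = (137641/625)² = 18945044881/390625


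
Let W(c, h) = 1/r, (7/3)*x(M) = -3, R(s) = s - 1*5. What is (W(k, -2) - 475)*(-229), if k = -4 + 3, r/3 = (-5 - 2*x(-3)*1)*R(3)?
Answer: 11093447/102 ≈ 1.0876e+5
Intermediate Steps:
R(s) = -5 + s (R(s) = s - 5 = -5 + s)
x(M) = -9/7 (x(M) = (3/7)*(-3) = -9/7)
r = 102/7 (r = 3*((-5 - 2*(-9/7)*1)*(-5 + 3)) = 3*((-5 + (18/7)*1)*(-2)) = 3*((-5 + 18/7)*(-2)) = 3*(-17/7*(-2)) = 3*(34/7) = 102/7 ≈ 14.571)
k = -1
W(c, h) = 7/102 (W(c, h) = 1/(102/7) = 7/102)
(W(k, -2) - 475)*(-229) = (7/102 - 475)*(-229) = -48443/102*(-229) = 11093447/102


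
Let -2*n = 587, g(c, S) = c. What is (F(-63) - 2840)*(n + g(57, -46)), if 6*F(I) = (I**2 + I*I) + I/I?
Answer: 4304773/12 ≈ 3.5873e+5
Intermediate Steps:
F(I) = 1/6 + I**2/3 (F(I) = ((I**2 + I*I) + I/I)/6 = ((I**2 + I**2) + 1)/6 = (2*I**2 + 1)/6 = (1 + 2*I**2)/6 = 1/6 + I**2/3)
n = -587/2 (n = -1/2*587 = -587/2 ≈ -293.50)
(F(-63) - 2840)*(n + g(57, -46)) = ((1/6 + (1/3)*(-63)**2) - 2840)*(-587/2 + 57) = ((1/6 + (1/3)*3969) - 2840)*(-473/2) = ((1/6 + 1323) - 2840)*(-473/2) = (7939/6 - 2840)*(-473/2) = -9101/6*(-473/2) = 4304773/12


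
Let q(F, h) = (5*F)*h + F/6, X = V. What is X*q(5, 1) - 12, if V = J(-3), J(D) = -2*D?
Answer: 143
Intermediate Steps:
V = 6 (V = -2*(-3) = 6)
X = 6
q(F, h) = F/6 + 5*F*h (q(F, h) = 5*F*h + F*(1/6) = 5*F*h + F/6 = F/6 + 5*F*h)
X*q(5, 1) - 12 = 6*((1/6)*5*(1 + 30*1)) - 12 = 6*((1/6)*5*(1 + 30)) - 12 = 6*((1/6)*5*31) - 12 = 6*(155/6) - 12 = 155 - 12 = 143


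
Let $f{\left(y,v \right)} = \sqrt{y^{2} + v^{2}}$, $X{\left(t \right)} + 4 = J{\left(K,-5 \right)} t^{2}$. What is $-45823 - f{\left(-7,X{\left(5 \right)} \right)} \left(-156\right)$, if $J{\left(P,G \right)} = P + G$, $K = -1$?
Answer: $-45823 + 1092 \sqrt{485} \approx -21774.0$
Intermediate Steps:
$J{\left(P,G \right)} = G + P$
$X{\left(t \right)} = -4 - 6 t^{2}$ ($X{\left(t \right)} = -4 + \left(-5 - 1\right) t^{2} = -4 - 6 t^{2}$)
$f{\left(y,v \right)} = \sqrt{v^{2} + y^{2}}$
$-45823 - f{\left(-7,X{\left(5 \right)} \right)} \left(-156\right) = -45823 - \sqrt{\left(-4 - 6 \cdot 5^{2}\right)^{2} + \left(-7\right)^{2}} \left(-156\right) = -45823 - \sqrt{\left(-4 - 150\right)^{2} + 49} \left(-156\right) = -45823 - \sqrt{\left(-154\right)^{2} + 49} \left(-156\right) = -45823 - \sqrt{23716 + 49} \left(-156\right) = -45823 - \sqrt{23765} \left(-156\right) = -45823 - 7 \sqrt{485} \left(-156\right) = -45823 - - 1092 \sqrt{485} = -45823 + 1092 \sqrt{485}$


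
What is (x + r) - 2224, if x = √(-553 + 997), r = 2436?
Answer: 212 + 2*√111 ≈ 233.07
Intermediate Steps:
x = 2*√111 (x = √444 = 2*√111 ≈ 21.071)
(x + r) - 2224 = (2*√111 + 2436) - 2224 = (2436 + 2*√111) - 2224 = 212 + 2*√111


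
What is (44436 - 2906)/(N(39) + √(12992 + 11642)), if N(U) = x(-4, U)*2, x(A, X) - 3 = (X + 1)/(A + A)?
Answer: 83060/12309 + 20765*√24634/12309 ≈ 271.52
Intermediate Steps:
x(A, X) = 3 + (1 + X)/(2*A) (x(A, X) = 3 + (X + 1)/(A + A) = 3 + (1 + X)/((2*A)) = 3 + (1 + X)*(1/(2*A)) = 3 + (1 + X)/(2*A))
N(U) = 23/4 - U/4 (N(U) = ((½)*(1 + U + 6*(-4))/(-4))*2 = ((½)*(-¼)*(1 + U - 24))*2 = ((½)*(-¼)*(-23 + U))*2 = (23/8 - U/8)*2 = 23/4 - U/4)
(44436 - 2906)/(N(39) + √(12992 + 11642)) = (44436 - 2906)/((23/4 - ¼*39) + √(12992 + 11642)) = 41530/((23/4 - 39/4) + √24634) = 41530/(-4 + √24634)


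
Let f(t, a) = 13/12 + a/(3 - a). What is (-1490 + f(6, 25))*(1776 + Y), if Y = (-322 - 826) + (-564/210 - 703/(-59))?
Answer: -258816292873/272580 ≈ -9.4951e+5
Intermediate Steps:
f(t, a) = 13/12 + a/(3 - a) (f(t, a) = 13*(1/12) + a/(3 - a) = 13/12 + a/(3 - a))
Y = -2351561/2065 (Y = -1148 + (-564*1/210 - 703*(-1/59)) = -1148 + (-94/35 + 703/59) = -1148 + 19059/2065 = -2351561/2065 ≈ -1138.8)
(-1490 + f(6, 25))*(1776 + Y) = (-1490 + (-39 + 25)/(12*(-3 + 25)))*(1776 - 2351561/2065) = (-1490 + (1/12)*(-14)/22)*(1315879/2065) = (-1490 + (1/12)*(1/22)*(-14))*(1315879/2065) = (-1490 - 7/132)*(1315879/2065) = -196687/132*1315879/2065 = -258816292873/272580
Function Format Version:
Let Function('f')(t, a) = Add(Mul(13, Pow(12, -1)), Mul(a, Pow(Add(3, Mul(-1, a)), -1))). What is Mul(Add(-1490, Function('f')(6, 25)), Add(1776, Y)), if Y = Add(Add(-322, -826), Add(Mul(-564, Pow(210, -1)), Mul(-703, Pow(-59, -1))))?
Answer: Rational(-258816292873, 272580) ≈ -9.4951e+5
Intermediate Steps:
Function('f')(t, a) = Add(Rational(13, 12), Mul(a, Pow(Add(3, Mul(-1, a)), -1))) (Function('f')(t, a) = Add(Mul(13, Rational(1, 12)), Mul(a, Pow(Add(3, Mul(-1, a)), -1))) = Add(Rational(13, 12), Mul(a, Pow(Add(3, Mul(-1, a)), -1))))
Y = Rational(-2351561, 2065) (Y = Add(-1148, Add(Mul(-564, Rational(1, 210)), Mul(-703, Rational(-1, 59)))) = Add(-1148, Add(Rational(-94, 35), Rational(703, 59))) = Add(-1148, Rational(19059, 2065)) = Rational(-2351561, 2065) ≈ -1138.8)
Mul(Add(-1490, Function('f')(6, 25)), Add(1776, Y)) = Mul(Add(-1490, Mul(Rational(1, 12), Pow(Add(-3, 25), -1), Add(-39, 25))), Add(1776, Rational(-2351561, 2065))) = Mul(Add(-1490, Mul(Rational(1, 12), Pow(22, -1), -14)), Rational(1315879, 2065)) = Mul(Add(-1490, Mul(Rational(1, 12), Rational(1, 22), -14)), Rational(1315879, 2065)) = Mul(Add(-1490, Rational(-7, 132)), Rational(1315879, 2065)) = Mul(Rational(-196687, 132), Rational(1315879, 2065)) = Rational(-258816292873, 272580)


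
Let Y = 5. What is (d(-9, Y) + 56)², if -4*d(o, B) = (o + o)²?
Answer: 625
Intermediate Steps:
d(o, B) = -o² (d(o, B) = -(o + o)²/4 = -4*o²/4 = -o²)
(d(-9, Y) + 56)² = (-1*(-9)² + 56)² = (-1*81 + 56)² = (-81 + 56)² = (-25)² = 625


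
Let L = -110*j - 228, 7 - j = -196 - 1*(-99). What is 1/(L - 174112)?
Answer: -1/185780 ≈ -5.3827e-6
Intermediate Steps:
j = 104 (j = 7 - (-196 - 1*(-99)) = 7 - (-196 + 99) = 7 - 1*(-97) = 7 + 97 = 104)
L = -11668 (L = -110*104 - 228 = -11440 - 228 = -11668)
1/(L - 174112) = 1/(-11668 - 174112) = 1/(-185780) = -1/185780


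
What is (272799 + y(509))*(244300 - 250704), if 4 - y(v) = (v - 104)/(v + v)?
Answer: -889237182898/509 ≈ -1.7470e+9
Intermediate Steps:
y(v) = 4 - (-104 + v)/(2*v) (y(v) = 4 - (v - 104)/(v + v) = 4 - (-104 + v)/(2*v))
(272799 + y(509))*(244300 - 250704) = (272799 + (7/2 + 52/509))*(244300 - 250704) = (272799 + (7/2 + 52*(1/509)))*(-6404) = (272799 + (7/2 + 52/509))*(-6404) = (272799 + 3667/1018)*(-6404) = (277713049/1018)*(-6404) = -889237182898/509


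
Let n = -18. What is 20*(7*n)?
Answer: -2520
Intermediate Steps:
20*(7*n) = 20*(7*(-18)) = 20*(-126) = -2520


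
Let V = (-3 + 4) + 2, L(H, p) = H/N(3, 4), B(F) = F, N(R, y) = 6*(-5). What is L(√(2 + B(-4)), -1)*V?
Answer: -I*√2/10 ≈ -0.14142*I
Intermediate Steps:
N(R, y) = -30
L(H, p) = -H/30 (L(H, p) = H/(-30) = H*(-1/30) = -H/30)
V = 3 (V = 1 + 2 = 3)
L(√(2 + B(-4)), -1)*V = -√(2 - 4)/30*3 = -I*√2/30*3 = -I*√2/10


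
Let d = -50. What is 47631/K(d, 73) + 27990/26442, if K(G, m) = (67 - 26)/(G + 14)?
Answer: -2518854049/60229 ≈ -41821.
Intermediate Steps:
K(G, m) = 41/(14 + G)
47631/K(d, 73) + 27990/26442 = 47631/((41/(14 - 50))) + 27990/26442 = 47631/((41/(-36))) + 27990*(1/26442) = 47631/((41*(-1/36))) + 1555/1469 = 47631/(-41/36) + 1555/1469 = 47631*(-36/41) + 1555/1469 = -1714716/41 + 1555/1469 = -2518854049/60229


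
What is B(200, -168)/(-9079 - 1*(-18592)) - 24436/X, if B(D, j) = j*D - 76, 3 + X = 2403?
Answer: -26106839/1902600 ≈ -13.722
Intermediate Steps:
X = 2400 (X = -3 + 2403 = 2400)
B(D, j) = -76 + D*j (B(D, j) = D*j - 76 = -76 + D*j)
B(200, -168)/(-9079 - 1*(-18592)) - 24436/X = (-76 + 200*(-168))/(-9079 - 1*(-18592)) - 24436/2400 = (-76 - 33600)/(-9079 + 18592) - 24436*1/2400 = -33676/9513 - 6109/600 = -26106839/1902600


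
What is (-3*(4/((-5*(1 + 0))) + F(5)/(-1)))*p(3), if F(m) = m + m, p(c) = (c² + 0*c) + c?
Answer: 1944/5 ≈ 388.80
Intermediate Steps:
p(c) = c + c² (p(c) = (c² + 0) + c = c² + c = c + c²)
F(m) = 2*m
(-3*(4/((-5*(1 + 0))) + F(5)/(-1)))*p(3) = (-3*(4/((-5*(1 + 0))) + (2*5)/(-1)))*(3*(1 + 3)) = (-3*(4/((-5*1)) + 10*(-1)))*(3*4) = -3*(4/(-5) - 10)*12 = -3*(4*(-⅕) - 10)*12 = -3*(-⅘ - 10)*12 = -3*(-54/5)*12 = (162/5)*12 = 1944/5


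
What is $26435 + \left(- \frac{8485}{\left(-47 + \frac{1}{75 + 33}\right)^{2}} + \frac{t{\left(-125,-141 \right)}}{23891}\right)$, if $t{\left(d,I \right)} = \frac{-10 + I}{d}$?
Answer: $\frac{464680618359108}{17580789625} \approx 26431.0$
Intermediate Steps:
$t{\left(d,I \right)} = \frac{-10 + I}{d}$
$26435 + \left(- \frac{8485}{\left(-47 + \frac{1}{75 + 33}\right)^{2}} + \frac{t{\left(-125,-141 \right)}}{23891}\right) = 26435 + \left(- \frac{8485}{\left(-47 + \frac{1}{75 + 33}\right)^{2}} + \frac{\frac{1}{-125} \left(-10 - 141\right)}{23891}\right) = 26435 + \left(- \frac{8485}{\left(-47 + \frac{1}{108}\right)^{2}} + \left(- \frac{1}{125}\right) \left(-151\right) \frac{1}{23891}\right) = 26435 + \left(- \frac{8485}{\left(-47 + \frac{1}{108}\right)^{2}} + \frac{151}{125} \cdot \frac{1}{23891}\right) = 26435 + \left(- \frac{8485}{\left(- \frac{5075}{108}\right)^{2}} + \frac{151}{2986375}\right) = 26435 + \left(- \frac{8485}{\frac{25755625}{11664}} + \frac{151}{2986375}\right) = 26435 + \left(\left(-8485\right) \frac{11664}{25755625} + \frac{151}{2986375}\right) = 26435 + \left(- \frac{19793808}{5151125} + \frac{151}{2986375}\right) = 26435 - \frac{67555377767}{17580789625} = \frac{464680618359108}{17580789625}$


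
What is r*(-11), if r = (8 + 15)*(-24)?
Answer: 6072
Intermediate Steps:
r = -552 (r = 23*(-24) = -552)
r*(-11) = -552*(-11) = 6072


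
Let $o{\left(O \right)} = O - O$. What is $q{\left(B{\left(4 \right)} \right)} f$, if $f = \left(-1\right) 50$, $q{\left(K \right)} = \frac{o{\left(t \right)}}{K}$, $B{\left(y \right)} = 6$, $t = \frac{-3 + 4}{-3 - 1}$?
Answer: $0$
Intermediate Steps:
$t = - \frac{1}{4}$ ($t = 1 \frac{1}{-4} = 1 \left(- \frac{1}{4}\right) = - \frac{1}{4} \approx -0.25$)
$o{\left(O \right)} = 0$
$q{\left(K \right)} = 0$ ($q{\left(K \right)} = \frac{0}{K} = 0$)
$f = -50$
$q{\left(B{\left(4 \right)} \right)} f = 0 \left(-50\right) = 0$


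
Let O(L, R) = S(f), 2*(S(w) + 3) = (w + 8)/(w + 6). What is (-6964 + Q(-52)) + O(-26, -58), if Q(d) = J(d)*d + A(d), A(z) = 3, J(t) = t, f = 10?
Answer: -68151/16 ≈ -4259.4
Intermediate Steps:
S(w) = -3 + (8 + w)/(2*(6 + w)) (S(w) = -3 + ((w + 8)/(w + 6))/2 = -3 + ((8 + w)/(6 + w))/2 = -3 + (8 + w)/(2*(6 + w)))
O(L, R) = -39/16 (O(L, R) = (-28 - 5*10)/(2*(6 + 10)) = (½)*(-28 - 50)/16 = (½)*(1/16)*(-78) = -39/16)
Q(d) = 3 + d² (Q(d) = d*d + 3 = d² + 3 = 3 + d²)
(-6964 + Q(-52)) + O(-26, -58) = (-6964 + (3 + (-52)²)) - 39/16 = (-6964 + (3 + 2704)) - 39/16 = (-6964 + 2707) - 39/16 = -4257 - 39/16 = -68151/16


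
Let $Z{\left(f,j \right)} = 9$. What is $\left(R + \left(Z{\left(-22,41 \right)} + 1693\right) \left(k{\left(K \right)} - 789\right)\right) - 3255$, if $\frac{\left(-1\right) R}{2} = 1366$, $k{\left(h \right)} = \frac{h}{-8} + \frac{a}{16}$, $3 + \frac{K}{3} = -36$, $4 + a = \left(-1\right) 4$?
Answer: $- \frac{5299297}{4} \approx -1.3248 \cdot 10^{6}$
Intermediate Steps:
$a = -8$ ($a = -4 - 4 = -8$)
$K = -117$ ($K = -9 + 3 \left(-36\right) = -9 - 108 = -117$)
$k{\left(h \right)} = - \frac{1}{2} - \frac{h}{8}$ ($k{\left(h \right)} = \frac{h}{-8} - \frac{8}{16} = h \left(- \frac{1}{8}\right) - \frac{1}{2} = - \frac{h}{8} - \frac{1}{2} = - \frac{1}{2} - \frac{h}{8}$)
$R = -2732$ ($R = \left(-2\right) 1366 = -2732$)
$\left(R + \left(Z{\left(-22,41 \right)} + 1693\right) \left(k{\left(K \right)} - 789\right)\right) - 3255 = \left(-2732 + \left(9 + 1693\right) \left(\left(- \frac{1}{2} - - \frac{117}{8}\right) - 789\right)\right) - 3255 = \left(-2732 + 1702 \left(\left(- \frac{1}{2} + \frac{117}{8}\right) - 789\right)\right) - 3255 = \left(-2732 + 1702 \left(\frac{113}{8} - 789\right)\right) - 3255 = \left(-2732 + 1702 \left(- \frac{6199}{8}\right)\right) - 3255 = \left(-2732 - \frac{5275349}{4}\right) - 3255 = - \frac{5286277}{4} - 3255 = - \frac{5299297}{4}$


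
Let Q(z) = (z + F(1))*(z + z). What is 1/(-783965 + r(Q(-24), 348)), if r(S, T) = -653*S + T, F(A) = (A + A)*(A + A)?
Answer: -1/1410497 ≈ -7.0897e-7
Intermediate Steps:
F(A) = 4*A² (F(A) = (2*A)*(2*A) = 4*A²)
Q(z) = 2*z*(4 + z) (Q(z) = (z + 4*1²)*(z + z) = (z + 4*1)*(2*z) = (z + 4)*(2*z) = (4 + z)*(2*z) = 2*z*(4 + z))
r(S, T) = T - 653*S
1/(-783965 + r(Q(-24), 348)) = 1/(-783965 + (348 - 1306*(-24)*(4 - 24))) = 1/(-783965 + (348 - 1306*(-24)*(-20))) = 1/(-783965 + (348 - 653*960)) = 1/(-783965 + (348 - 626880)) = 1/(-783965 - 626532) = 1/(-1410497) = -1/1410497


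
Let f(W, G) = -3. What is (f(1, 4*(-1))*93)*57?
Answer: -15903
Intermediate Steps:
(f(1, 4*(-1))*93)*57 = -3*93*57 = -279*57 = -15903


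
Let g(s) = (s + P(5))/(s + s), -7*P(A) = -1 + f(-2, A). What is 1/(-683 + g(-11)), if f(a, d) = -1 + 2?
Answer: -2/1365 ≈ -0.0014652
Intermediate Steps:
f(a, d) = 1
P(A) = 0 (P(A) = -(-1 + 1)/7 = -⅐*0 = 0)
g(s) = ½ (g(s) = (s + 0)/(s + s) = s/((2*s)) = s*(1/(2*s)) = ½)
1/(-683 + g(-11)) = 1/(-683 + ½) = 1/(-1365/2) = -2/1365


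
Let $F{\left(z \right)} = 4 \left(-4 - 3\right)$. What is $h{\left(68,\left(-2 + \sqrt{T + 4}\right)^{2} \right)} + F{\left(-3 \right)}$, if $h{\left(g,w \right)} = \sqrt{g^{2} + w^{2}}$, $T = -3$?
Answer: $-28 + 5 \sqrt{185} \approx 40.007$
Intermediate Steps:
$F{\left(z \right)} = -28$ ($F{\left(z \right)} = 4 \left(-7\right) = -28$)
$h{\left(68,\left(-2 + \sqrt{T + 4}\right)^{2} \right)} + F{\left(-3 \right)} = \sqrt{68^{2} + \left(\left(-2 + \sqrt{-3 + 4}\right)^{2}\right)^{2}} - 28 = \sqrt{4624 + \left(\left(-2 + \sqrt{1}\right)^{2}\right)^{2}} - 28 = \sqrt{4624 + \left(\left(-2 + 1\right)^{2}\right)^{2}} - 28 = \sqrt{4624 + \left(\left(-1\right)^{2}\right)^{2}} - 28 = \sqrt{4624 + 1^{2}} - 28 = \sqrt{4624 + 1} - 28 = \sqrt{4625} - 28 = 5 \sqrt{185} - 28 = -28 + 5 \sqrt{185}$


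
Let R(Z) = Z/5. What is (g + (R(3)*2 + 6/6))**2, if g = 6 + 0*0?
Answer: 1681/25 ≈ 67.240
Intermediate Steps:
R(Z) = Z/5 (R(Z) = Z*(1/5) = Z/5)
g = 6 (g = 6 + 0 = 6)
(g + (R(3)*2 + 6/6))**2 = (6 + (((1/5)*3)*2 + 6/6))**2 = (6 + ((3/5)*2 + 6*(1/6)))**2 = (6 + (6/5 + 1))**2 = (6 + 11/5)**2 = (41/5)**2 = 1681/25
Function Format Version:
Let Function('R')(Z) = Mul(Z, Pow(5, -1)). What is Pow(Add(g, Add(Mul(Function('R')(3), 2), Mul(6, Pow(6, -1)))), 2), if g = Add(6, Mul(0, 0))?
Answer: Rational(1681, 25) ≈ 67.240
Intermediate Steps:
Function('R')(Z) = Mul(Rational(1, 5), Z) (Function('R')(Z) = Mul(Z, Rational(1, 5)) = Mul(Rational(1, 5), Z))
g = 6 (g = Add(6, 0) = 6)
Pow(Add(g, Add(Mul(Function('R')(3), 2), Mul(6, Pow(6, -1)))), 2) = Pow(Add(6, Add(Mul(Mul(Rational(1, 5), 3), 2), Mul(6, Pow(6, -1)))), 2) = Pow(Add(6, Add(Mul(Rational(3, 5), 2), Mul(6, Rational(1, 6)))), 2) = Pow(Add(6, Add(Rational(6, 5), 1)), 2) = Pow(Add(6, Rational(11, 5)), 2) = Pow(Rational(41, 5), 2) = Rational(1681, 25)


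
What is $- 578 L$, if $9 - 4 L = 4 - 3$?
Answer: $-1156$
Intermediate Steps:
$L = 2$ ($L = \frac{9}{4} - \frac{4 - 3}{4} = \frac{9}{4} - \frac{1}{4} = 2$)
$- 578 L = \left(-578\right) 2 = -1156$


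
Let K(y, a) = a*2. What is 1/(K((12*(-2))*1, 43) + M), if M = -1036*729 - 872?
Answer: -1/756030 ≈ -1.3227e-6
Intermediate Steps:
M = -756116 (M = -755244 - 872 = -756116)
K(y, a) = 2*a
1/(K((12*(-2))*1, 43) + M) = 1/(2*43 - 756116) = 1/(86 - 756116) = 1/(-756030) = -1/756030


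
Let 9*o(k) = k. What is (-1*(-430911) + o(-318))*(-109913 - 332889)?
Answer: -572377820854/3 ≈ -1.9079e+11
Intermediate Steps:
o(k) = k/9
(-1*(-430911) + o(-318))*(-109913 - 332889) = (-1*(-430911) + (⅑)*(-318))*(-109913 - 332889) = (430911 - 106/3)*(-442802) = (1292627/3)*(-442802) = -572377820854/3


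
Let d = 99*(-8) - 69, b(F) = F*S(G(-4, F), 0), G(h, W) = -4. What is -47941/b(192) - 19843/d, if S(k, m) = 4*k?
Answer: 11359433/293888 ≈ 38.652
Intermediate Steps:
b(F) = -16*F (b(F) = F*(4*(-4)) = F*(-16) = -16*F)
d = -861 (d = -792 - 69 = -861)
-47941/b(192) - 19843/d = -47941/((-16*192)) - 19843/(-861) = -47941/(-3072) - 19843*(-1/861) = -47941*(-1/3072) + 19843/861 = 47941/3072 + 19843/861 = 11359433/293888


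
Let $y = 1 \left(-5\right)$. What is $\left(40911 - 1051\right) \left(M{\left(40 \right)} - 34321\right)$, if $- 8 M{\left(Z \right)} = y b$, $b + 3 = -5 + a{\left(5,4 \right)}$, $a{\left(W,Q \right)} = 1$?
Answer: $- \frac{2736418895}{2} \approx -1.3682 \cdot 10^{9}$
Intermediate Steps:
$y = -5$
$b = -7$ ($b = -3 + \left(-5 + 1\right) = -3 - 4 = -7$)
$M{\left(Z \right)} = - \frac{35}{8}$ ($M{\left(Z \right)} = - \frac{\left(-5\right) \left(-7\right)}{8} = \left(- \frac{1}{8}\right) 35 = - \frac{35}{8}$)
$\left(40911 - 1051\right) \left(M{\left(40 \right)} - 34321\right) = \left(40911 - 1051\right) \left(- \frac{35}{8} - 34321\right) = 39860 \left(- \frac{274603}{8}\right) = - \frac{2736418895}{2}$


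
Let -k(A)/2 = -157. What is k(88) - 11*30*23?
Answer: -7276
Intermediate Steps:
k(A) = 314 (k(A) = -2*(-157) = 314)
k(88) - 11*30*23 = 314 - 11*30*23 = 314 - 330*23 = 314 - 1*7590 = 314 - 7590 = -7276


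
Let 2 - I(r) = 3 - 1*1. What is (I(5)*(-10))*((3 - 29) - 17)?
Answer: 0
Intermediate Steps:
I(r) = 0 (I(r) = 2 - (3 - 1*1) = 2 - (3 - 1) = 2 - 1*2 = 2 - 2 = 0)
(I(5)*(-10))*((3 - 29) - 17) = (0*(-10))*((3 - 29) - 17) = 0*(-26 - 17) = 0*(-43) = 0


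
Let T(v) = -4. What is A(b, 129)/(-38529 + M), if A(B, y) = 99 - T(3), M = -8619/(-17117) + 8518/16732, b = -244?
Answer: -14749684666/5517239462981 ≈ -0.0026734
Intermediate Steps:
M = 145007857/143200822 (M = -8619*(-1/17117) + 8518*(1/16732) = 8619/17117 + 4259/8366 = 145007857/143200822 ≈ 1.0126)
A(B, y) = 103 (A(B, y) = 99 - 1*(-4) = 99 + 4 = 103)
A(b, 129)/(-38529 + M) = 103/(-38529 + 145007857/143200822) = 103/(-5517239462981/143200822) = 103*(-143200822/5517239462981) = -14749684666/5517239462981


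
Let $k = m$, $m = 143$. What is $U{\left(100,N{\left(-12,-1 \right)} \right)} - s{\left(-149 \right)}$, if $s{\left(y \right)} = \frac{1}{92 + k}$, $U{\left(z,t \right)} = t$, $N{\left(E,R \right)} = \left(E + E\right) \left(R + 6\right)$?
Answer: $- \frac{28201}{235} \approx -120.0$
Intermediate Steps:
$N{\left(E,R \right)} = 2 E \left(6 + R\right)$
$k = 143$
$s{\left(y \right)} = \frac{1}{235}$ ($s{\left(y \right)} = \frac{1}{92 + 143} = \frac{1}{235}$)
$U{\left(100,N{\left(-12,-1 \right)} \right)} - s{\left(-149 \right)} = 2 \left(-12\right) \left(6 - 1\right) - \frac{1}{235} = 2 \left(-12\right) 5 - \frac{1}{235} = -120 - \frac{1}{235} = - \frac{28201}{235}$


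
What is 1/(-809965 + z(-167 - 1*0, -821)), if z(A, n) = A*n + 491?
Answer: -1/672367 ≈ -1.4873e-6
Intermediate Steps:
z(A, n) = 491 + A*n
1/(-809965 + z(-167 - 1*0, -821)) = 1/(-809965 + (491 + (-167 - 1*0)*(-821))) = 1/(-809965 + (491 + (-167 + 0)*(-821))) = 1/(-809965 + (491 - 167*(-821))) = 1/(-809965 + (491 + 137107)) = 1/(-809965 + 137598) = 1/(-672367) = -1/672367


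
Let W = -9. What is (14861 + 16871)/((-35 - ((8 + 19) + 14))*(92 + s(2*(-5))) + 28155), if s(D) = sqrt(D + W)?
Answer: 671544316/447982313 + 2411632*I*sqrt(19)/447982313 ≈ 1.499 + 0.023465*I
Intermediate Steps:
s(D) = sqrt(-9 + D) (s(D) = sqrt(D - 9) = sqrt(-9 + D))
(14861 + 16871)/((-35 - ((8 + 19) + 14))*(92 + s(2*(-5))) + 28155) = (14861 + 16871)/((-35 - ((8 + 19) + 14))*(92 + sqrt(-9 + 2*(-5))) + 28155) = 31732/((-35 - (27 + 14))*(92 + sqrt(-9 - 10)) + 28155) = 31732/((-35 - 1*41)*(92 + sqrt(-19)) + 28155) = 31732/((-35 - 41)*(92 + I*sqrt(19)) + 28155) = 31732/(-76*(92 + I*sqrt(19)) + 28155) = 31732/((-6992 - 76*I*sqrt(19)) + 28155) = 31732/(21163 - 76*I*sqrt(19))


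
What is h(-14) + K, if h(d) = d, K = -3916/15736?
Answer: -56055/3934 ≈ -14.249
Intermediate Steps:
K = -979/3934 (K = -3916*1/15736 = -979/3934 ≈ -0.24886)
h(-14) + K = -14 - 979/3934 = -56055/3934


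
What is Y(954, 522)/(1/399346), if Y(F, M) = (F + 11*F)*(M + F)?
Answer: 6747848399808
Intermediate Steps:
Y(F, M) = 12*F*(F + M) (Y(F, M) = (12*F)*(F + M) = 12*F*(F + M))
Y(954, 522)/(1/399346) = (12*954*(954 + 522))/(1/399346) = (12*954*1476)/(1/399346) = 16897248*399346 = 6747848399808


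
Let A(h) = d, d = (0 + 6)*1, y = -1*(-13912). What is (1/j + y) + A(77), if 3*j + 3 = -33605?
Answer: 467756141/33608 ≈ 13918.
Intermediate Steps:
j = -33608/3 (j = -1 + (1/3)*(-33605) = -1 - 33605/3 = -33608/3 ≈ -11203.)
y = 13912
d = 6 (d = 6*1 = 6)
A(h) = 6
(1/j + y) + A(77) = (1/(-33608/3) + 13912) + 6 = (-3/33608 + 13912) + 6 = 467554493/33608 + 6 = 467756141/33608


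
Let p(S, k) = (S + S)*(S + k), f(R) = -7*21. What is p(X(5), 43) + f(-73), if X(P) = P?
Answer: 333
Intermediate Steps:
f(R) = -147
p(S, k) = 2*S*(S + k) (p(S, k) = (2*S)*(S + k) = 2*S*(S + k))
p(X(5), 43) + f(-73) = 2*5*(5 + 43) - 147 = 2*5*48 - 147 = 480 - 147 = 333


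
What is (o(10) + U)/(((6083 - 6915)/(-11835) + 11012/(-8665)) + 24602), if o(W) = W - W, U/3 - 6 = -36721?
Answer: -2259080007975/504563749562 ≈ -4.4773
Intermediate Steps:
U = -110145 (U = 18 + 3*(-36721) = 18 - 110163 = -110145)
o(W) = 0
(o(10) + U)/(((6083 - 6915)/(-11835) + 11012/(-8665)) + 24602) = (0 - 110145)/(((6083 - 6915)/(-11835) + 11012/(-8665)) + 24602) = -110145/((-832*(-1/11835) + 11012*(-1/8665)) + 24602) = -110145/((832/11835 - 11012/8665) + 24602) = -110145/(-24623548/20510055 + 24602) = -110145/504563749562/20510055 = -110145*20510055/504563749562 = -2259080007975/504563749562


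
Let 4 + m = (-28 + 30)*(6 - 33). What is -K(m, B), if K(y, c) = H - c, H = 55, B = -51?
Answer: -106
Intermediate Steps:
m = -58 (m = -4 + (-28 + 30)*(6 - 33) = -4 + 2*(-27) = -4 - 54 = -58)
K(y, c) = 55 - c
-K(m, B) = -(55 - 1*(-51)) = -(55 + 51) = -1*106 = -106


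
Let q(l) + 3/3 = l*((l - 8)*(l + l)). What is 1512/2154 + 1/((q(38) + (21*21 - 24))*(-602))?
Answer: 13206743065/18814368608 ≈ 0.70195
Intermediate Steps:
q(l) = -1 + 2*l²*(-8 + l) (q(l) = -1 + l*((l - 8)*(l + l)) = -1 + l*((-8 + l)*(2*l)) = -1 + l*(2*l*(-8 + l)) = -1 + 2*l²*(-8 + l))
1512/2154 + 1/((q(38) + (21*21 - 24))*(-602)) = 1512/2154 + 1/(((-1 - 16*38² + 2*38³) + (21*21 - 24))*(-602)) = 1512*(1/2154) - 1/602/((-1 - 16*1444 + 2*54872) + (441 - 24)) = 252/359 - 1/602/((-1 - 23104 + 109744) + 417) = 252/359 - 1/602/(86639 + 417) = 252/359 - 1/602/87056 = 252/359 + (1/87056)*(-1/602) = 252/359 - 1/52407712 = 13206743065/18814368608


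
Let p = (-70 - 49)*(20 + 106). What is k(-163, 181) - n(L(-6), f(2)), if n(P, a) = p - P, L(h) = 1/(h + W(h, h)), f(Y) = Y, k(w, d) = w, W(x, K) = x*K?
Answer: 444931/30 ≈ 14831.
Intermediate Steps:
W(x, K) = K*x
p = -14994 (p = -119*126 = -14994)
L(h) = 1/(h + h**2) (L(h) = 1/(h + h*h) = 1/(h + h**2))
n(P, a) = -14994 - P
k(-163, 181) - n(L(-6), f(2)) = -163 - (-14994 - 1/((-6)*(1 - 6))) = -163 - (-14994 - (-1)/(6*(-5))) = -163 - (-14994 - (-1)*(-1)/(6*5)) = -163 - (-14994 - 1*1/30) = -163 - (-14994 - 1/30) = -163 - 1*(-449821/30) = -163 + 449821/30 = 444931/30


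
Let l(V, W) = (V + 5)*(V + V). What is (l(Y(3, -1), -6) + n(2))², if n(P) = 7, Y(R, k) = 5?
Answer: 11449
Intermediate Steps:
l(V, W) = 2*V*(5 + V) (l(V, W) = (5 + V)*(2*V) = 2*V*(5 + V))
(l(Y(3, -1), -6) + n(2))² = (2*5*(5 + 5) + 7)² = (2*5*10 + 7)² = (100 + 7)² = 107² = 11449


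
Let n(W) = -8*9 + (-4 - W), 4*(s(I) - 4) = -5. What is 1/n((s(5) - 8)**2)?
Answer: -16/1657 ≈ -0.0096560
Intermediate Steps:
s(I) = 11/4 (s(I) = 4 + (1/4)*(-5) = 4 - 5/4 = 11/4)
n(W) = -76 - W (n(W) = -72 + (-4 - W) = -76 - W)
1/n((s(5) - 8)**2) = 1/(-76 - (11/4 - 8)**2) = 1/(-76 - (-21/4)**2) = 1/(-76 - 1*441/16) = 1/(-76 - 441/16) = 1/(-1657/16) = -16/1657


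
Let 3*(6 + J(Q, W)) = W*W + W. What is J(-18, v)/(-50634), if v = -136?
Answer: -1019/8439 ≈ -0.12075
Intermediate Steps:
J(Q, W) = -6 + W/3 + W**2/3 (J(Q, W) = -6 + (W*W + W)/3 = -6 + (W**2 + W)/3 = -6 + (W + W**2)/3 = -6 + (W/3 + W**2/3) = -6 + W/3 + W**2/3)
J(-18, v)/(-50634) = (-6 + (1/3)*(-136) + (1/3)*(-136)**2)/(-50634) = (-6 - 136/3 + (1/3)*18496)*(-1/50634) = (-6 - 136/3 + 18496/3)*(-1/50634) = 6114*(-1/50634) = -1019/8439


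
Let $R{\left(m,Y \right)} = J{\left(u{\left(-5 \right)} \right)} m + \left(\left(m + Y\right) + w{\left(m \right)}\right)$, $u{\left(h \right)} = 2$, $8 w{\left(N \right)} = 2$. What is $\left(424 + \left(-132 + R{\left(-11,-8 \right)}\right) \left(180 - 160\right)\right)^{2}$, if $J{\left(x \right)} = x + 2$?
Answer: $12047841$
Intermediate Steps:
$w{\left(N \right)} = \frac{1}{4}$ ($w{\left(N \right)} = \frac{1}{8} \cdot 2 = \frac{1}{4}$)
$J{\left(x \right)} = 2 + x$
$R{\left(m,Y \right)} = \frac{1}{4} + Y + 5 m$ ($R{\left(m,Y \right)} = \left(2 + 2\right) m + \left(\left(m + Y\right) + \frac{1}{4}\right) = 4 m + \left(\left(Y + m\right) + \frac{1}{4}\right) = 4 m + \left(\frac{1}{4} + Y + m\right) = \frac{1}{4} + Y + 5 m$)
$\left(424 + \left(-132 + R{\left(-11,-8 \right)}\right) \left(180 - 160\right)\right)^{2} = \left(424 + \left(-132 + \left(\frac{1}{4} - 8 + 5 \left(-11\right)\right)\right) \left(180 - 160\right)\right)^{2} = \left(424 + \left(-132 - \frac{251}{4}\right) 20\right)^{2} = \left(424 - 3895\right)^{2} = \left(-3471\right)^{2} = 12047841$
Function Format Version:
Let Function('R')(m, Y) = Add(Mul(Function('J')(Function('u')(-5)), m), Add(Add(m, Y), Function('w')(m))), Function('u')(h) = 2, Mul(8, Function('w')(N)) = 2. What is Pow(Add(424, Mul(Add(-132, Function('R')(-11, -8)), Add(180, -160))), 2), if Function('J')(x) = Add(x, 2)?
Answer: 12047841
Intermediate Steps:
Function('w')(N) = Rational(1, 4) (Function('w')(N) = Mul(Rational(1, 8), 2) = Rational(1, 4))
Function('J')(x) = Add(2, x)
Function('R')(m, Y) = Add(Rational(1, 4), Y, Mul(5, m)) (Function('R')(m, Y) = Add(Mul(Add(2, 2), m), Add(Add(m, Y), Rational(1, 4))) = Add(Mul(4, m), Add(Add(Y, m), Rational(1, 4))) = Add(Mul(4, m), Add(Rational(1, 4), Y, m)) = Add(Rational(1, 4), Y, Mul(5, m)))
Pow(Add(424, Mul(Add(-132, Function('R')(-11, -8)), Add(180, -160))), 2) = Pow(Add(424, Mul(Add(-132, Add(Rational(1, 4), -8, Mul(5, -11))), Add(180, -160))), 2) = Pow(Add(424, Mul(Add(-132, Add(Rational(1, 4), -8, -55)), 20)), 2) = Pow(Add(424, Mul(Add(-132, Rational(-251, 4)), 20)), 2) = Pow(Add(424, Mul(Rational(-779, 4), 20)), 2) = Pow(Add(424, -3895), 2) = Pow(-3471, 2) = 12047841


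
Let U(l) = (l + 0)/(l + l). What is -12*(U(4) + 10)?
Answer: -126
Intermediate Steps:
U(l) = 1/2 (U(l) = l/((2*l)) = l*(1/(2*l)) = 1/2)
-12*(U(4) + 10) = -12*(1/2 + 10) = -12*21/2 = -126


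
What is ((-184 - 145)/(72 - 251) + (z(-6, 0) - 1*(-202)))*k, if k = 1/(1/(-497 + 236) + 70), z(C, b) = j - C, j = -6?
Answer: 9523107/3270151 ≈ 2.9121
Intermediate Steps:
z(C, b) = -6 - C
k = 261/18269 (k = 1/(1/(-261) + 70) = 1/(-1/261 + 70) = 1/(18269/261) = 261/18269 ≈ 0.014286)
((-184 - 145)/(72 - 251) + (z(-6, 0) - 1*(-202)))*k = ((-184 - 145)/(72 - 251) + ((-6 - 1*(-6)) - 1*(-202)))*(261/18269) = (-329/(-179) + ((-6 + 6) + 202))*(261/18269) = (-329*(-1/179) + (0 + 202))*(261/18269) = (329/179 + 202)*(261/18269) = (36487/179)*(261/18269) = 9523107/3270151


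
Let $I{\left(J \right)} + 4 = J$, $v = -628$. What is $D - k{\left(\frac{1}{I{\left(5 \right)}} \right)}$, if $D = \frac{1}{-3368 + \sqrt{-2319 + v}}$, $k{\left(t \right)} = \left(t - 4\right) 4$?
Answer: $\frac{323404}{26951} - \frac{i \sqrt{2947}}{11346371} \approx 12.0 - 4.7845 \cdot 10^{-6} i$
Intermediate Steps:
$I{\left(J \right)} = -4 + J$
$k{\left(t \right)} = -16 + 4 t$ ($k{\left(t \right)} = \left(-4 + t\right) 4 = -16 + 4 t$)
$D = \frac{1}{-3368 + i \sqrt{2947}}$ ($D = \frac{1}{-3368 + \sqrt{-2319 - 628}} = \frac{1}{-3368 + \sqrt{-2947}} = \frac{1}{-3368 + i \sqrt{2947}} \approx -0.00029683 - 4.784 \cdot 10^{-6} i$)
$D - k{\left(\frac{1}{I{\left(5 \right)}} \right)} = \left(- \frac{8}{26951} - \frac{i \sqrt{2947}}{11346371}\right) - \left(-16 + \frac{4}{-4 + 5}\right) = \left(- \frac{8}{26951} - \frac{i \sqrt{2947}}{11346371}\right) - \left(-16 + \frac{4}{1}\right) = \left(- \frac{8}{26951} - \frac{i \sqrt{2947}}{11346371}\right) - \left(-16 + 4 \cdot 1\right) = \left(- \frac{8}{26951} - \frac{i \sqrt{2947}}{11346371}\right) - \left(-16 + 4\right) = \left(- \frac{8}{26951} - \frac{i \sqrt{2947}}{11346371}\right) - -12 = \left(- \frac{8}{26951} - \frac{i \sqrt{2947}}{11346371}\right) + 12 = \frac{323404}{26951} - \frac{i \sqrt{2947}}{11346371}$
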